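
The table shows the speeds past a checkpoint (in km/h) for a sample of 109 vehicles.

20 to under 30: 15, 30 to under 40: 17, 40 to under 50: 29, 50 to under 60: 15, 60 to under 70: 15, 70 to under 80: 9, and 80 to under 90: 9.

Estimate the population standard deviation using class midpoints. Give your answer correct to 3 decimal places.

Midpoints: 25, 35, 45, 55, 65, 75, 85
n = 109, Σfm = 5515, mean = 50.5963
Σfm² = 313325
Σf(m − x̄)² = Σfm² − (Σfm)²/n = 313325 − 5515²/109 = 34286.2385
Population variance = 34286.2385 / 109 = 314.5526
Standard deviation = √314.5526 = 17.7356

17.736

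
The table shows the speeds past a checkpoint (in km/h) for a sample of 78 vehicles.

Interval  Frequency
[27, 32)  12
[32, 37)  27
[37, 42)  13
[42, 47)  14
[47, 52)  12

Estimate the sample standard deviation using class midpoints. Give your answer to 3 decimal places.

Midpoints: 29.5, 34.5, 39.5, 44.5, 49.5
n = 78, Σfm = 3016, mean = 38.6667
Σfm² = 119989.5
Σf(m − x̄)² = Σfm² − (Σfm)²/n = 119989.5 − 3016²/78 = 3370.8333
Sample variance = 3370.8333 / 77 = 43.7771
Standard deviation = √43.7771 = 6.6164

6.616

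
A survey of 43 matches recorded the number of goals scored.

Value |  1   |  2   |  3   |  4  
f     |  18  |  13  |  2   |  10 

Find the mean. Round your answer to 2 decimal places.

2.09

Values: 1, 2, 3, 4
Σfx = 18×1 + 13×2 + 2×3 + 10×4 = 90
n = Σf = 43
Mean = 90 / 43 = 2.0930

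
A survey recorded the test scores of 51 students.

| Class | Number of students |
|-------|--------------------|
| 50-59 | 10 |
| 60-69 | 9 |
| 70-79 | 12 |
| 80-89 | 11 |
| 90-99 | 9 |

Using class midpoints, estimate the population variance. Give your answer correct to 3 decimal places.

Midpoints: 54.5, 64.5, 74.5, 84.5, 94.5
n = 51, Σfm = 3799.5, mean = 74.5000
Σfm² = 292662.75
Σf(m − x̄)² = Σfm² − (Σfm)²/n = 292662.75 − 3799.5²/51 = 9600.0000
Population variance = 9600.0000 / 51 = 188.2353

188.235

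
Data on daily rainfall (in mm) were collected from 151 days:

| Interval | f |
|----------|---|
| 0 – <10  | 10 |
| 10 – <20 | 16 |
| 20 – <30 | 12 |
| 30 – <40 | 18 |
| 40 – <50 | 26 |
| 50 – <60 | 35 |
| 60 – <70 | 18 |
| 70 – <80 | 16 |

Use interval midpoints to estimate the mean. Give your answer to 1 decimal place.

44.3

Midpoints: 5, 15, 25, 35, 45, 55, 65, 75
Σfm = 10×5 + 16×15 + 12×25 + 18×35 + 26×45 + 35×55 + 18×65 + 16×75 = 6685
n = Σf = 151
Mean = 6685 / 151 = 44.2715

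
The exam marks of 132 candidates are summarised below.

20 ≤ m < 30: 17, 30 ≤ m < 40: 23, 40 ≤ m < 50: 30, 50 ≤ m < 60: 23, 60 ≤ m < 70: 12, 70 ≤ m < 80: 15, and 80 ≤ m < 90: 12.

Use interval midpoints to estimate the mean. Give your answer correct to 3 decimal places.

51.288

Midpoints: 25, 35, 45, 55, 65, 75, 85
Σfm = 17×25 + 23×35 + 30×45 + 23×55 + 12×65 + 15×75 + 12×85 = 6770
n = Σf = 132
Mean = 6770 / 132 = 51.2879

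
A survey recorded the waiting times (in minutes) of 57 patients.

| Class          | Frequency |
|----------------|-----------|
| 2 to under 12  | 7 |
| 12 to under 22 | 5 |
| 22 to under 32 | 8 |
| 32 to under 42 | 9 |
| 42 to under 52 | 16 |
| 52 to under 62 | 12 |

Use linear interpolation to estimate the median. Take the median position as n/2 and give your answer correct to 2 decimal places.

Cumulative frequencies: 7, 12, 20, 29, 45, 57
n = 57; position = n/2 = 28.5.
This falls in the class 32 to under 42: L = 32, F = 20, f = 9, h = 10.
Median ≈ 32 + ((28.5 − 20) / 9) × 10 = 41.4444

41.44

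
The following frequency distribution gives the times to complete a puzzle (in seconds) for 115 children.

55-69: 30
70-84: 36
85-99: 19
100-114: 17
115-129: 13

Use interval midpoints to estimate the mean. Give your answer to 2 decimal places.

85.09

Midpoints: 62, 77, 92, 107, 122
Σfm = 30×62 + 36×77 + 19×92 + 17×107 + 13×122 = 9785
n = Σf = 115
Mean = 9785 / 115 = 85.0870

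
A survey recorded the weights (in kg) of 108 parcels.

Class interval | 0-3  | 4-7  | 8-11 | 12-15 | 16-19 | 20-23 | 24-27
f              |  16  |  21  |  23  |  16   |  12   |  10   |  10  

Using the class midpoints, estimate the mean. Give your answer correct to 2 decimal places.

Midpoints: 1.5, 5.5, 9.5, 13.5, 17.5, 21.5, 25.5
Σfm = 16×1.5 + 21×5.5 + 23×9.5 + 16×13.5 + 12×17.5 + 10×21.5 + 10×25.5 = 1254
n = Σf = 108
Mean = 1254 / 108 = 11.6111

11.61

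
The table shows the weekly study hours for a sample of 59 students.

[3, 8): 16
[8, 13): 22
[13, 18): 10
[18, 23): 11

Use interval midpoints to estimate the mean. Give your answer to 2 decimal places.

Midpoints: 5.5, 10.5, 15.5, 20.5
Σfm = 16×5.5 + 22×10.5 + 10×15.5 + 11×20.5 = 699.5
n = Σf = 59
Mean = 699.5 / 59 = 11.8559

11.86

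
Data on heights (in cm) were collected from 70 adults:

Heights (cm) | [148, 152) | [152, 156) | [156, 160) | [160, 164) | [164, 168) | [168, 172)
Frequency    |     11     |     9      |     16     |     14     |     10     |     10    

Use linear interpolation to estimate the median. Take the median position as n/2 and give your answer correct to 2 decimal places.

Cumulative frequencies: 11, 20, 36, 50, 60, 70
n = 70; position = n/2 = 35.
This falls in the class [156, 160): L = 156, F = 20, f = 16, h = 4.
Median ≈ 156 + ((35 − 20) / 16) × 4 = 159.7500

159.75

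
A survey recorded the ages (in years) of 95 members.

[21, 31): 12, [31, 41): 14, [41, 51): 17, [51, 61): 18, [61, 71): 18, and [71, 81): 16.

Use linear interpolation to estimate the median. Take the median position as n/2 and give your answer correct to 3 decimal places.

53.500

Cumulative frequencies: 12, 26, 43, 61, 79, 95
n = 95; position = n/2 = 47.5.
This falls in the class [51, 61): L = 51, F = 43, f = 18, h = 10.
Median ≈ 51 + ((47.5 − 43) / 18) × 10 = 53.5000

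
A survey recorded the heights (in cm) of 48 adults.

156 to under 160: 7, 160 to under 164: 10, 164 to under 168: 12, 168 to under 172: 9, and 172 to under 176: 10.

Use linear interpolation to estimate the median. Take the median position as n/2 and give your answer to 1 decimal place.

166.3

Cumulative frequencies: 7, 17, 29, 38, 48
n = 48; position = n/2 = 24.
This falls in the class 164 to under 168: L = 164, F = 17, f = 12, h = 4.
Median ≈ 164 + ((24 − 17) / 12) × 4 = 166.3333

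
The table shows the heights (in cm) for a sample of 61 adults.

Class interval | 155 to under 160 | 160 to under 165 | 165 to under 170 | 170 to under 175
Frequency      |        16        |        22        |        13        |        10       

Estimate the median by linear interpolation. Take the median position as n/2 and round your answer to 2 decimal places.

Cumulative frequencies: 16, 38, 51, 61
n = 61; position = n/2 = 30.5.
This falls in the class 160 to under 165: L = 160, F = 16, f = 22, h = 5.
Median ≈ 160 + ((30.5 − 16) / 22) × 5 = 163.2955

163.30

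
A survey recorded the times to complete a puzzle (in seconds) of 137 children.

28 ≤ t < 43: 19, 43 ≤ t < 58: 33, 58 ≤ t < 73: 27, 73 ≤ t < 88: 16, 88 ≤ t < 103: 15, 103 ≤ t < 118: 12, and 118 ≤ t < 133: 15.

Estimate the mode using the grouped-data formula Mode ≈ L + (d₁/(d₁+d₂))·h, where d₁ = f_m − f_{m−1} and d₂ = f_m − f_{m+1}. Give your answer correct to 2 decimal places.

53.50

Modal class: 43 ≤ t < 58 (highest frequency 33).
d₁ = 33 − 19 = 14, d₂ = 33 − 27 = 6
Mode ≈ 43 + (14/(14+6)) × 15 = 43 + 10.5000 = 53.5000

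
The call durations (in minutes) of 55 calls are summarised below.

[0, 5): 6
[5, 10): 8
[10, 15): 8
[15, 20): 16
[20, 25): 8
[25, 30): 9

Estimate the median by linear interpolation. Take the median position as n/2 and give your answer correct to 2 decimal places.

Cumulative frequencies: 6, 14, 22, 38, 46, 55
n = 55; position = n/2 = 27.5.
This falls in the class [15, 20): L = 15, F = 22, f = 16, h = 5.
Median ≈ 15 + ((27.5 − 22) / 16) × 5 = 16.7188

16.72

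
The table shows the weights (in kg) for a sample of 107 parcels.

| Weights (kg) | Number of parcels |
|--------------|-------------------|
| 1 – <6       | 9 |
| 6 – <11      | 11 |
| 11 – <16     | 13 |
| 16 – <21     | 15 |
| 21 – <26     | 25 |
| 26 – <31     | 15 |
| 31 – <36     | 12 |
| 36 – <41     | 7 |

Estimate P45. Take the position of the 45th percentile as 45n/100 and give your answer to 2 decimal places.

21.03

Cumulative frequencies: 9, 20, 33, 48, 73, 88, 100, 107
n = 107; position = 45n/100 = 48.15.
This falls in the class 21 – <26: L = 21, F = 48, f = 25, h = 5.
45th percentile ≈ 21 + ((48.15 − 48) / 25) × 5 = 21.0300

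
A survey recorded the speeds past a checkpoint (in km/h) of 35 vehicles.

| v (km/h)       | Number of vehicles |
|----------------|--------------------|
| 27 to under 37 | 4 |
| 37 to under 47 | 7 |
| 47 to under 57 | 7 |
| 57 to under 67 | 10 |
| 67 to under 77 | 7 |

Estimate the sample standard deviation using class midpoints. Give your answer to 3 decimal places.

13.138

Midpoints: 32, 42, 52, 62, 72
n = 35, Σfm = 1910, mean = 54.5714
Σfm² = 110100
Σf(m − x̄)² = Σfm² − (Σfm)²/n = 110100 − 1910²/35 = 5868.5714
Sample variance = 5868.5714 / 34 = 172.6050
Standard deviation = √172.6050 = 13.1379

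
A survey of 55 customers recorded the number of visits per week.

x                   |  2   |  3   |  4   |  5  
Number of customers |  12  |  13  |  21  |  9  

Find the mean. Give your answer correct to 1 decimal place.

3.5

Values: 2, 3, 4, 5
Σfx = 12×2 + 13×3 + 21×4 + 9×5 = 192
n = Σf = 55
Mean = 192 / 55 = 3.4909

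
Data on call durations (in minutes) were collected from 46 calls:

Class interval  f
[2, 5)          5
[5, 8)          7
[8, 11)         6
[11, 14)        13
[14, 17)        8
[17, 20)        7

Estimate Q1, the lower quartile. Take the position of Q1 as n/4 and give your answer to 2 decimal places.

7.79

Cumulative frequencies: 5, 12, 18, 31, 39, 46
n = 46; position = n/4 = 11.5.
This falls in the class [5, 8): L = 5, F = 5, f = 7, h = 3.
Lower quartile ≈ 5 + ((11.5 − 5) / 7) × 3 = 7.7857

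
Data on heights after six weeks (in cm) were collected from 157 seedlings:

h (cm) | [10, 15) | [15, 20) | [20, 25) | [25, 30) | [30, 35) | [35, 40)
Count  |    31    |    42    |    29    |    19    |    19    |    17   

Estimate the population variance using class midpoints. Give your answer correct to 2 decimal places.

Midpoints: 12.5, 17.5, 22.5, 27.5, 32.5, 37.5
n = 157, Σfm = 3552.5, mean = 22.6274
Σfm² = 90731.25
Σf(m − x̄)² = Σfm² − (Σfm)²/n = 90731.25 − 3552.5²/157 = 10347.4522
Population variance = 10347.4522 / 157 = 65.9073

65.91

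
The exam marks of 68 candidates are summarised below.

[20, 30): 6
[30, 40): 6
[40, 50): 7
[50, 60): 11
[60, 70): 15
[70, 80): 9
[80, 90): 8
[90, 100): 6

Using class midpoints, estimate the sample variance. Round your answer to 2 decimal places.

411.24

Midpoints: 25, 35, 45, 55, 65, 75, 85, 95
n = 68, Σfm = 4180, mean = 61.4706
Σfm² = 284500
Σf(m − x̄)² = Σfm² − (Σfm)²/n = 284500 − 4180²/68 = 27552.9412
Sample variance = 27552.9412 / 67 = 411.2379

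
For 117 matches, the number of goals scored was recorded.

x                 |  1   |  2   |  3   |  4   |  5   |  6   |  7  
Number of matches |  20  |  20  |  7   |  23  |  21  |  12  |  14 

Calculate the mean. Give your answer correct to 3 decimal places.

3.829

Values: 1, 2, 3, 4, 5, 6, 7
Σfx = 20×1 + 20×2 + 7×3 + 23×4 + 21×5 + 12×6 + 14×7 = 448
n = Σf = 117
Mean = 448 / 117 = 3.8291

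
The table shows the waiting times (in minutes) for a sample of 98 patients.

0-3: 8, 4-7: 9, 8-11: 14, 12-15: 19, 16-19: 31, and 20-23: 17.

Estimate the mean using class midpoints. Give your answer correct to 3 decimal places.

Midpoints: 1.5, 5.5, 9.5, 13.5, 17.5, 21.5
Σfm = 8×1.5 + 9×5.5 + 14×9.5 + 19×13.5 + 31×17.5 + 17×21.5 = 1359
n = Σf = 98
Mean = 1359 / 98 = 13.8673

13.867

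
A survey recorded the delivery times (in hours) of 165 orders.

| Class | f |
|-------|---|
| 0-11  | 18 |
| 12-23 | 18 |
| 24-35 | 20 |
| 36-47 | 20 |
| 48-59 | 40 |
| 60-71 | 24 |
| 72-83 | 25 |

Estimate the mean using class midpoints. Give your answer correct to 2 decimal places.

Midpoints: 5.5, 17.5, 29.5, 41.5, 53.5, 65.5, 77.5
Σfm = 18×5.5 + 18×17.5 + 20×29.5 + 20×41.5 + 40×53.5 + 24×65.5 + 25×77.5 = 7483.5
n = Σf = 165
Mean = 7483.5 / 165 = 45.3545

45.35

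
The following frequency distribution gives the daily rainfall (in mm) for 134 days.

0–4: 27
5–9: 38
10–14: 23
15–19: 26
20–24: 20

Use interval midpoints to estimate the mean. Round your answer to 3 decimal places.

11.030

Midpoints: 2, 7, 12, 17, 22
Σfm = 27×2 + 38×7 + 23×12 + 26×17 + 20×22 = 1478
n = Σf = 134
Mean = 1478 / 134 = 11.0299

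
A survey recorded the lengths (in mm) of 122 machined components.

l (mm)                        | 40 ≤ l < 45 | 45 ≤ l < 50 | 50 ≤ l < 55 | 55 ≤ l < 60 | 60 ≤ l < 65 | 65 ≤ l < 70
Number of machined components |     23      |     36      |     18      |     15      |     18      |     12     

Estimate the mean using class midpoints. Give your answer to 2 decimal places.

52.70

Midpoints: 42.5, 47.5, 52.5, 57.5, 62.5, 67.5
Σfm = 23×42.5 + 36×47.5 + 18×52.5 + 15×57.5 + 18×62.5 + 12×67.5 = 6430
n = Σf = 122
Mean = 6430 / 122 = 52.7049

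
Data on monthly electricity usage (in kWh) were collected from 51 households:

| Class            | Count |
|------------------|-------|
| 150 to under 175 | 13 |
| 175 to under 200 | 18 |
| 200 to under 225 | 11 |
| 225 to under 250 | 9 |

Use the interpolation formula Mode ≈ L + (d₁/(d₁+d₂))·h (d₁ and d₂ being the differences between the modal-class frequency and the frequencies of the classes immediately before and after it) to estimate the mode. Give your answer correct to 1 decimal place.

185.4

Modal class: 175 to under 200 (highest frequency 18).
d₁ = 18 − 13 = 5, d₂ = 18 − 11 = 7
Mode ≈ 175 + (5/(5+7)) × 25 = 175 + 10.4167 = 185.4167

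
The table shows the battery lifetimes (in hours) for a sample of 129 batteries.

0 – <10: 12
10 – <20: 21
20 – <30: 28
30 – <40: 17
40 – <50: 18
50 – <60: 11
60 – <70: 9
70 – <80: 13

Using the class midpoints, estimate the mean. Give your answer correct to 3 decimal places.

Midpoints: 5, 15, 25, 35, 45, 55, 65, 75
Σfm = 12×5 + 21×15 + 28×25 + 17×35 + 18×45 + 11×55 + 9×65 + 13×75 = 4645
n = Σf = 129
Mean = 4645 / 129 = 36.0078

36.008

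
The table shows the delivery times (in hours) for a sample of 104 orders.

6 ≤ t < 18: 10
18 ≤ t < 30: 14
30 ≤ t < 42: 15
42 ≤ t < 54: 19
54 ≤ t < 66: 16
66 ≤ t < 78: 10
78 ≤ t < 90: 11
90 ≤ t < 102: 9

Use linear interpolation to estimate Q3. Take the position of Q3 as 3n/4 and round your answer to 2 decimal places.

70.80

Cumulative frequencies: 10, 24, 39, 58, 74, 84, 95, 104
n = 104; position = 3n/4 = 78.
This falls in the class 66 ≤ t < 78: L = 66, F = 74, f = 10, h = 12.
Upper quartile ≈ 66 + ((78 − 74) / 10) × 12 = 70.8000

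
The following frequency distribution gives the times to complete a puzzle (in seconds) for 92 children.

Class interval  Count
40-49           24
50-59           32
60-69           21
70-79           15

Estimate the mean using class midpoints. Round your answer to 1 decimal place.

Midpoints: 44.5, 54.5, 64.5, 74.5
Σfm = 24×44.5 + 32×54.5 + 21×64.5 + 15×74.5 = 5284
n = Σf = 92
Mean = 5284 / 92 = 57.4348

57.4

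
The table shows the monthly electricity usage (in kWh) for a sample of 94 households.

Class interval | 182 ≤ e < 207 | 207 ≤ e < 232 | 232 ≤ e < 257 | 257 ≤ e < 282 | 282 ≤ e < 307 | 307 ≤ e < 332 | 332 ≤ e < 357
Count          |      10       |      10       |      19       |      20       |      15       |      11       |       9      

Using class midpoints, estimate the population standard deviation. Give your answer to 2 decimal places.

43.82

Midpoints: 194.5, 219.5, 244.5, 269.5, 294.5, 319.5, 344.5
n = 94, Σfm = 25208, mean = 268.1702
Σfm² = 6940493.5
Σf(m − x̄)² = Σfm² − (Σfm)²/n = 6940493.5 − 25208²/94 = 180458.7766
Population variance = 180458.7766 / 94 = 1919.7742
Standard deviation = √1919.7742 = 43.8152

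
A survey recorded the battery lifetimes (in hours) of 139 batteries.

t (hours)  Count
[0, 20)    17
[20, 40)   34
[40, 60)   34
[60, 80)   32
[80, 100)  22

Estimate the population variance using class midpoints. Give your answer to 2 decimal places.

637.52

Midpoints: 10, 30, 50, 70, 90
n = 139, Σfm = 7110, mean = 51.1511
Σfm² = 452300
Σf(m − x̄)² = Σfm² − (Σfm)²/n = 452300 − 7110²/139 = 88615.8273
Population variance = 88615.8273 / 139 = 637.5239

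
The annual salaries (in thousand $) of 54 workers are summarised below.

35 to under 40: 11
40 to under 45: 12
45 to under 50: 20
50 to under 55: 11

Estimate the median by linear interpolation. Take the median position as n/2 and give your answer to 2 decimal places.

46.00

Cumulative frequencies: 11, 23, 43, 54
n = 54; position = n/2 = 27.
This falls in the class 45 to under 50: L = 45, F = 23, f = 20, h = 5.
Median ≈ 45 + ((27 − 23) / 20) × 5 = 46.0000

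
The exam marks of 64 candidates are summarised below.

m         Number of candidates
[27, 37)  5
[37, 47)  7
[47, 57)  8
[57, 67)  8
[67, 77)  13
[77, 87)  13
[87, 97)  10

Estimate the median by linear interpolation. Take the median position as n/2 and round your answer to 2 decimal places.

Cumulative frequencies: 5, 12, 20, 28, 41, 54, 64
n = 64; position = n/2 = 32.
This falls in the class [67, 77): L = 67, F = 28, f = 13, h = 10.
Median ≈ 67 + ((32 − 28) / 13) × 10 = 70.0769

70.08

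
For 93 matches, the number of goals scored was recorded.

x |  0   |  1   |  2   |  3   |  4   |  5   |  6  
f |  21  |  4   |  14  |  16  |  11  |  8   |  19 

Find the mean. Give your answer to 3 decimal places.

2.989

Values: 0, 1, 2, 3, 4, 5, 6
Σfx = 21×0 + 4×1 + 14×2 + 16×3 + 11×4 + 8×5 + 19×6 = 278
n = Σf = 93
Mean = 278 / 93 = 2.9892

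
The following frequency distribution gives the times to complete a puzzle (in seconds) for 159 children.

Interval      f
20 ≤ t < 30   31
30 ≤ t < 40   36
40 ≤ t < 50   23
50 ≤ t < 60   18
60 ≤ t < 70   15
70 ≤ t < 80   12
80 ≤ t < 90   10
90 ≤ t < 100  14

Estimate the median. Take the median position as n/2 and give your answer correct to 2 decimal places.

Cumulative frequencies: 31, 67, 90, 108, 123, 135, 145, 159
n = 159; position = n/2 = 79.5.
This falls in the class 40 ≤ t < 50: L = 40, F = 67, f = 23, h = 10.
Median ≈ 40 + ((79.5 − 67) / 23) × 10 = 45.4348

45.43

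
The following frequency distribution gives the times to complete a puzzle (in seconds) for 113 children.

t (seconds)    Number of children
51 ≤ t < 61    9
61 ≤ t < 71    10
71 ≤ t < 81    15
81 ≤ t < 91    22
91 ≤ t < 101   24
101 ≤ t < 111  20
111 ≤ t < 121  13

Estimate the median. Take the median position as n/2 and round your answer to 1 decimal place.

91.2

Cumulative frequencies: 9, 19, 34, 56, 80, 100, 113
n = 113; position = n/2 = 56.5.
This falls in the class 91 ≤ t < 101: L = 91, F = 56, f = 24, h = 10.
Median ≈ 91 + ((56.5 − 56) / 24) × 10 = 91.2083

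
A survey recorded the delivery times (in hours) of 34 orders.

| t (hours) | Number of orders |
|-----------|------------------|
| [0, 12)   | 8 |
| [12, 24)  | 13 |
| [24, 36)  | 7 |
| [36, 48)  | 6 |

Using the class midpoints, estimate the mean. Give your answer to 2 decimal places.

21.88

Midpoints: 6, 18, 30, 42
Σfm = 8×6 + 13×18 + 7×30 + 6×42 = 744
n = Σf = 34
Mean = 744 / 34 = 21.8824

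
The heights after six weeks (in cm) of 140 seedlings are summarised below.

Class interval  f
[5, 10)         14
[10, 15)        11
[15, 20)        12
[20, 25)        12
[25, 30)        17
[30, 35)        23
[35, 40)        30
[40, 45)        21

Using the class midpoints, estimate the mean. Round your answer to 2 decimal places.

Midpoints: 7.5, 12.5, 17.5, 22.5, 27.5, 32.5, 37.5, 42.5
Σfm = 14×7.5 + 11×12.5 + 12×17.5 + 12×22.5 + 17×27.5 + 23×32.5 + 30×37.5 + 21×42.5 = 3955
n = Σf = 140
Mean = 3955 / 140 = 28.2500

28.25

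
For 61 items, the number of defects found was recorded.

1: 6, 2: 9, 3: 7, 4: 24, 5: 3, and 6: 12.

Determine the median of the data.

4

Cumulative frequencies: 6, 15, 22, 46, 49, 61
n = 61, so the median is the value in position (n+1)/2 = 31.
Position 31 falls at value 4.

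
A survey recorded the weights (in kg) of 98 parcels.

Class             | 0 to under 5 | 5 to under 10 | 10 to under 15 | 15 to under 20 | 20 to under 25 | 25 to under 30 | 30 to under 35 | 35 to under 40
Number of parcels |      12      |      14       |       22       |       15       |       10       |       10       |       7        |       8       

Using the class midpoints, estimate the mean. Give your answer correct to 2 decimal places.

17.35

Midpoints: 2.5, 7.5, 12.5, 17.5, 22.5, 27.5, 32.5, 37.5
Σfm = 12×2.5 + 14×7.5 + 22×12.5 + 15×17.5 + 10×22.5 + 10×27.5 + 7×32.5 + 8×37.5 = 1700
n = Σf = 98
Mean = 1700 / 98 = 17.3469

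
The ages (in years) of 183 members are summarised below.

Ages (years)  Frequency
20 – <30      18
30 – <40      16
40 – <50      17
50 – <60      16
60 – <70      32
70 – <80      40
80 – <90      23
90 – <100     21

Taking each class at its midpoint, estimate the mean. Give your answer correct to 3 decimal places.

63.852

Midpoints: 25, 35, 45, 55, 65, 75, 85, 95
Σfm = 18×25 + 16×35 + 17×45 + 16×55 + 32×65 + 40×75 + 23×85 + 21×95 = 11685
n = Σf = 183
Mean = 11685 / 183 = 63.8525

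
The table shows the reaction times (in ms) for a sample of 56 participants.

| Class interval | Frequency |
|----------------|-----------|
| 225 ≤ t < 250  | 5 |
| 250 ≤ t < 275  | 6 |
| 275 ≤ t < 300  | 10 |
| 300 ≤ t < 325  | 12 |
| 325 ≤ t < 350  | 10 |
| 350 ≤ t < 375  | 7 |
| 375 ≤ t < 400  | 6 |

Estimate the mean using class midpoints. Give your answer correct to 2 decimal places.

Midpoints: 237.5, 262.5, 287.5, 312.5, 337.5, 362.5, 387.5
Σfm = 5×237.5 + 6×262.5 + 10×287.5 + 12×312.5 + 10×337.5 + 7×362.5 + 6×387.5 = 17625
n = Σf = 56
Mean = 17625 / 56 = 314.7321

314.73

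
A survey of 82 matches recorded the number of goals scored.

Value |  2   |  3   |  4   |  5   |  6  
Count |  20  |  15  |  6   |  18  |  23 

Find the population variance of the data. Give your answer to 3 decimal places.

Values: 2, 3, 4, 5, 6
n = 82, Σfx = 337, mean = 4.1098
Σfx² = 1589
Σf(x − x̄)² = Σfx² − (Σfx)²/n = 1589 − 337²/82 = 204.0122
Population variance = 204.0122 / 82 = 2.4880

2.488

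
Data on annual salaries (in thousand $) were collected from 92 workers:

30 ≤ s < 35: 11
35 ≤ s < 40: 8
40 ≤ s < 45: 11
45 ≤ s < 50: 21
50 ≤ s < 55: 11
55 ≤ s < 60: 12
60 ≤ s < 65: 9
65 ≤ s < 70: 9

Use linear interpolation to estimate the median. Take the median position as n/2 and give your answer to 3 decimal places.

Cumulative frequencies: 11, 19, 30, 51, 62, 74, 83, 92
n = 92; position = n/2 = 46.
This falls in the class 45 ≤ s < 50: L = 45, F = 30, f = 21, h = 5.
Median ≈ 45 + ((46 − 30) / 21) × 5 = 48.8095

48.810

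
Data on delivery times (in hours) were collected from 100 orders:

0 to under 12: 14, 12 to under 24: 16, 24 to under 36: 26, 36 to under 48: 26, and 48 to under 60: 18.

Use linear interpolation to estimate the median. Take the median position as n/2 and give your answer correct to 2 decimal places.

33.23

Cumulative frequencies: 14, 30, 56, 82, 100
n = 100; position = n/2 = 50.
This falls in the class 24 to under 36: L = 24, F = 30, f = 26, h = 12.
Median ≈ 24 + ((50 − 30) / 26) × 12 = 33.2308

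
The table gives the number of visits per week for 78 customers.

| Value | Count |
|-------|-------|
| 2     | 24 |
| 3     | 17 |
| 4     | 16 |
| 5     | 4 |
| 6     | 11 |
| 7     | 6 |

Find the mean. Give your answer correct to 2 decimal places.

3.73

Values: 2, 3, 4, 5, 6, 7
Σfx = 24×2 + 17×3 + 16×4 + 4×5 + 11×6 + 6×7 = 291
n = Σf = 78
Mean = 291 / 78 = 3.7308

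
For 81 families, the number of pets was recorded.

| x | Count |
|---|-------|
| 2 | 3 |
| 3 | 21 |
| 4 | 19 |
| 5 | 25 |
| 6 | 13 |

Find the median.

4

Cumulative frequencies: 3, 24, 43, 68, 81
n = 81, so the median is the value in position (n+1)/2 = 41.
Position 41 falls at value 4.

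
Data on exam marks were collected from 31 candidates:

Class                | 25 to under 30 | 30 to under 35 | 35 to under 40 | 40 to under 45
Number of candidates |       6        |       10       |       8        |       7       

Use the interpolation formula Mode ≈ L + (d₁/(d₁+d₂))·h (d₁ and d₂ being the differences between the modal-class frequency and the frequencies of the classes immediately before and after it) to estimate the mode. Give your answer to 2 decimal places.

Modal class: 30 to under 35 (highest frequency 10).
d₁ = 10 − 6 = 4, d₂ = 10 − 8 = 2
Mode ≈ 30 + (4/(4+2)) × 5 = 30 + 3.3333 = 33.3333

33.33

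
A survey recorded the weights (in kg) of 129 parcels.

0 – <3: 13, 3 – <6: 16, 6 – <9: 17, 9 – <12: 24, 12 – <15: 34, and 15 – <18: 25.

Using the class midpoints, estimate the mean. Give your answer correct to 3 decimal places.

Midpoints: 1.5, 4.5, 7.5, 10.5, 13.5, 16.5
Σfm = 13×1.5 + 16×4.5 + 17×7.5 + 24×10.5 + 34×13.5 + 25×16.5 = 1342.5
n = Σf = 129
Mean = 1342.5 / 129 = 10.4070

10.407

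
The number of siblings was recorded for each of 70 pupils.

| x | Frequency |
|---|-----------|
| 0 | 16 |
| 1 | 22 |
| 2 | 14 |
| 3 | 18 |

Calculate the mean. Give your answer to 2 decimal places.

1.49

Values: 0, 1, 2, 3
Σfx = 16×0 + 22×1 + 14×2 + 18×3 = 104
n = Σf = 70
Mean = 104 / 70 = 1.4857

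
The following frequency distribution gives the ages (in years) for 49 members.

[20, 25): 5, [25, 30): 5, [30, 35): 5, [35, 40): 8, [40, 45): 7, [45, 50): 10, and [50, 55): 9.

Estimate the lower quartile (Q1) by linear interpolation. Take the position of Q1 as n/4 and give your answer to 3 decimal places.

Cumulative frequencies: 5, 10, 15, 23, 30, 40, 49
n = 49; position = n/4 = 12.25.
This falls in the class [30, 35): L = 30, F = 10, f = 5, h = 5.
Lower quartile ≈ 30 + ((12.25 − 10) / 5) × 5 = 32.2500

32.250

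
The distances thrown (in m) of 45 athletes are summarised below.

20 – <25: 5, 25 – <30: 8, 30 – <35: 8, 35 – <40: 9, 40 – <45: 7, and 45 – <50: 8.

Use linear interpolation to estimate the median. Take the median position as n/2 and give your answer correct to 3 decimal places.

35.833

Cumulative frequencies: 5, 13, 21, 30, 37, 45
n = 45; position = n/2 = 22.5.
This falls in the class 35 – <40: L = 35, F = 21, f = 9, h = 5.
Median ≈ 35 + ((22.5 − 21) / 9) × 5 = 35.8333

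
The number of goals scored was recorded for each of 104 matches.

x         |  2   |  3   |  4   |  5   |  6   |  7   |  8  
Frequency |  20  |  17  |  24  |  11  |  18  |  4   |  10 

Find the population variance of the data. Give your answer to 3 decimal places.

Values: 2, 3, 4, 5, 6, 7, 8
n = 104, Σfx = 458, mean = 4.4038
Σfx² = 2376
Σf(x − x̄)² = Σfx² − (Σfx)²/n = 2376 − 458²/104 = 359.0385
Population variance = 359.0385 / 104 = 3.4523

3.452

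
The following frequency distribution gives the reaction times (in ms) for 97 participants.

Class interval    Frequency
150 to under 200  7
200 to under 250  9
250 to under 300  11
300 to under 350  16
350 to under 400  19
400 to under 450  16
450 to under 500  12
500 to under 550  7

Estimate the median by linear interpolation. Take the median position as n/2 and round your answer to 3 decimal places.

Cumulative frequencies: 7, 16, 27, 43, 62, 78, 90, 97
n = 97; position = n/2 = 48.5.
This falls in the class 350 to under 400: L = 350, F = 43, f = 19, h = 50.
Median ≈ 350 + ((48.5 − 43) / 19) × 50 = 364.4737

364.474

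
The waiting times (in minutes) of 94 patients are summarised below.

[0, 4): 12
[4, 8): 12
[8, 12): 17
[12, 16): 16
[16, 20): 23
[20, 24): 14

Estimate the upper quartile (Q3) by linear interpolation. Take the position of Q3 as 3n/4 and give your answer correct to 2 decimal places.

18.35

Cumulative frequencies: 12, 24, 41, 57, 80, 94
n = 94; position = 3n/4 = 70.5.
This falls in the class [16, 20): L = 16, F = 57, f = 23, h = 4.
Upper quartile ≈ 16 + ((70.5 − 57) / 23) × 4 = 18.3478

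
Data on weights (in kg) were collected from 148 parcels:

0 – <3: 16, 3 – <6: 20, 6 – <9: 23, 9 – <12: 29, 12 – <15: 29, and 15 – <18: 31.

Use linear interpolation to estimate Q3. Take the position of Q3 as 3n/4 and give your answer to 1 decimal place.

14.4

Cumulative frequencies: 16, 36, 59, 88, 117, 148
n = 148; position = 3n/4 = 111.
This falls in the class 12 – <15: L = 12, F = 88, f = 29, h = 3.
Upper quartile ≈ 12 + ((111 − 88) / 29) × 3 = 14.3793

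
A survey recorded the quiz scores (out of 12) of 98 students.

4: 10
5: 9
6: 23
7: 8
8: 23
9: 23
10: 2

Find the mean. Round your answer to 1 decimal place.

Values: 4, 5, 6, 7, 8, 9, 10
Σfx = 10×4 + 9×5 + 23×6 + 8×7 + 23×8 + 23×9 + 2×10 = 690
n = Σf = 98
Mean = 690 / 98 = 7.0408

7.0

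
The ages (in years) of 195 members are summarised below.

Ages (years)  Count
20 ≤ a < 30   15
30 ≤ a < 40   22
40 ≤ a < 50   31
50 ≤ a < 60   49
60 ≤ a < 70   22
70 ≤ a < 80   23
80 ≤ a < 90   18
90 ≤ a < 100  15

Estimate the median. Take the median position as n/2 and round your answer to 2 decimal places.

56.02

Cumulative frequencies: 15, 37, 68, 117, 139, 162, 180, 195
n = 195; position = n/2 = 97.5.
This falls in the class 50 ≤ a < 60: L = 50, F = 68, f = 49, h = 10.
Median ≈ 50 + ((97.5 − 68) / 49) × 10 = 56.0204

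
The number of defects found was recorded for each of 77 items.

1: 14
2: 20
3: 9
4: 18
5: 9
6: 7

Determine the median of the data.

Cumulative frequencies: 14, 34, 43, 61, 70, 77
n = 77, so the median is the value in position (n+1)/2 = 39.
Position 39 falls at value 3.

3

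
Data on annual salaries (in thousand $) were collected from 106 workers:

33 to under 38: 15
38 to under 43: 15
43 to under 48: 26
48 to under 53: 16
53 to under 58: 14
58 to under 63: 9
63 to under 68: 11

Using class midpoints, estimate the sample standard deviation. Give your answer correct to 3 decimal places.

9.230

Midpoints: 35.5, 40.5, 45.5, 50.5, 55.5, 60.5, 65.5
n = 106, Σfm = 5173, mean = 48.8019
Σfm² = 261396.5
Σf(m − x̄)² = Σfm² − (Σfm)²/n = 261396.5 − 5173²/106 = 8944.3396
Sample variance = 8944.3396 / 105 = 85.1842
Standard deviation = √85.1842 = 9.2295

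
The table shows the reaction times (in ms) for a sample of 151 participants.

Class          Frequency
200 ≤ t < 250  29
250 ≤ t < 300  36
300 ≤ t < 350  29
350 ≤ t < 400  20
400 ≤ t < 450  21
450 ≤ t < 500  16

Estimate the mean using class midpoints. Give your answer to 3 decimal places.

330.298

Midpoints: 225, 275, 325, 375, 425, 475
Σfm = 29×225 + 36×275 + 29×325 + 20×375 + 21×425 + 16×475 = 49875
n = Σf = 151
Mean = 49875 / 151 = 330.2980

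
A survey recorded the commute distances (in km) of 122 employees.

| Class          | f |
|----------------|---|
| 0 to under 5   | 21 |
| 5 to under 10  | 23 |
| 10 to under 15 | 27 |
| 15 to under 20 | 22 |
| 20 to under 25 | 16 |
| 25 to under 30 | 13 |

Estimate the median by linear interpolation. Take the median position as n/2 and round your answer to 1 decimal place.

Cumulative frequencies: 21, 44, 71, 93, 109, 122
n = 122; position = n/2 = 61.
This falls in the class 10 to under 15: L = 10, F = 44, f = 27, h = 5.
Median ≈ 10 + ((61 − 44) / 27) × 5 = 13.1481

13.1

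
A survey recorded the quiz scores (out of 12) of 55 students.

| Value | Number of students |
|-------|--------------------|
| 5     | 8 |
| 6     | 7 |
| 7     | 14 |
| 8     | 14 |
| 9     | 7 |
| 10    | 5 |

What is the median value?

Cumulative frequencies: 8, 15, 29, 43, 50, 55
n = 55, so the median is the value in position (n+1)/2 = 28.
Position 28 falls at value 7.

7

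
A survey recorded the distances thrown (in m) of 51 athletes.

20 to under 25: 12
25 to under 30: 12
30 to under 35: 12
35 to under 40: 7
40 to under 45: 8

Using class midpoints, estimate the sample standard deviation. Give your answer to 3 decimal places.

6.917

Midpoints: 22.5, 27.5, 32.5, 37.5, 42.5
n = 51, Σfm = 1592.5, mean = 31.2255
Σfm² = 52118.75
Σf(m − x̄)² = Σfm² − (Σfm)²/n = 52118.75 − 1592.5²/51 = 2392.1569
Sample variance = 2392.1569 / 50 = 47.8431
Standard deviation = √47.8431 = 6.9169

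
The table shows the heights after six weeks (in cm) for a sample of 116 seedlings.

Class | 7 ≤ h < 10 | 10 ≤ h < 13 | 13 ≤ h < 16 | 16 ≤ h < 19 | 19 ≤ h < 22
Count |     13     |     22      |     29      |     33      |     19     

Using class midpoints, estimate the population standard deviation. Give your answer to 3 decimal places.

3.721

Midpoints: 8.5, 11.5, 14.5, 17.5, 20.5
n = 116, Σfm = 1751, mean = 15.0948
Σfm² = 28037
Σf(m − x̄)² = Σfm² − (Σfm)²/n = 28037 − 1751²/116 = 1605.9569
Population variance = 1605.9569 / 116 = 13.8445
Standard deviation = √13.8445 = 3.7208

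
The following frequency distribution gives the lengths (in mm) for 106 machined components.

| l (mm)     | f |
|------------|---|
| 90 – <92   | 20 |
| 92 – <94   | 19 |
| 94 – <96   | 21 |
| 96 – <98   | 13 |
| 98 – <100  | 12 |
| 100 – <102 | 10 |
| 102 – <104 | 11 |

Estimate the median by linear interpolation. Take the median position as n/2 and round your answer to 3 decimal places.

Cumulative frequencies: 20, 39, 60, 73, 85, 95, 106
n = 106; position = n/2 = 53.
This falls in the class 94 – <96: L = 94, F = 39, f = 21, h = 2.
Median ≈ 94 + ((53 − 39) / 21) × 2 = 95.3333

95.333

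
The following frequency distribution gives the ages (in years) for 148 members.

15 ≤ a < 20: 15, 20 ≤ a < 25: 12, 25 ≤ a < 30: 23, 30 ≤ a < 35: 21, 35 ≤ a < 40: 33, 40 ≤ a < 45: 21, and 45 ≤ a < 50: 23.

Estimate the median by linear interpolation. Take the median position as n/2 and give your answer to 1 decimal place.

35.5

Cumulative frequencies: 15, 27, 50, 71, 104, 125, 148
n = 148; position = n/2 = 74.
This falls in the class 35 ≤ a < 40: L = 35, F = 71, f = 33, h = 5.
Median ≈ 35 + ((74 − 71) / 33) × 5 = 35.4545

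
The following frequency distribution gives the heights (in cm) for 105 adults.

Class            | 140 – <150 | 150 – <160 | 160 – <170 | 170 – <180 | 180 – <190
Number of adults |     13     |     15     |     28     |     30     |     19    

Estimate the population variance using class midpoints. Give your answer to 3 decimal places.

Midpoints: 145, 155, 165, 175, 185
n = 105, Σfm = 17595, mean = 167.5714
Σfm² = 2965025
Σf(m − x̄)² = Σfm² − (Σfm)²/n = 2965025 − 17595²/105 = 16605.7143
Population variance = 16605.7143 / 105 = 158.1497

158.150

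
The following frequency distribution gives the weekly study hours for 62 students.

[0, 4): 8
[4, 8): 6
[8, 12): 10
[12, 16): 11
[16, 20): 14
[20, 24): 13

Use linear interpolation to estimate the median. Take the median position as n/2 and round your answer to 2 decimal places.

14.55

Cumulative frequencies: 8, 14, 24, 35, 49, 62
n = 62; position = n/2 = 31.
This falls in the class [12, 16): L = 12, F = 24, f = 11, h = 4.
Median ≈ 12 + ((31 − 24) / 11) × 4 = 14.5455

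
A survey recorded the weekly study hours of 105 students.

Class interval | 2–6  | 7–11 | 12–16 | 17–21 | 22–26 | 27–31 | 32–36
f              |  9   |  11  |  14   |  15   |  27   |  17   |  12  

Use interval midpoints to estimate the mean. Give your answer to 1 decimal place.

20.6

Midpoints: 4, 9, 14, 19, 24, 29, 34
Σfm = 9×4 + 11×9 + 14×14 + 15×19 + 27×24 + 17×29 + 12×34 = 2165
n = Σf = 105
Mean = 2165 / 105 = 20.6190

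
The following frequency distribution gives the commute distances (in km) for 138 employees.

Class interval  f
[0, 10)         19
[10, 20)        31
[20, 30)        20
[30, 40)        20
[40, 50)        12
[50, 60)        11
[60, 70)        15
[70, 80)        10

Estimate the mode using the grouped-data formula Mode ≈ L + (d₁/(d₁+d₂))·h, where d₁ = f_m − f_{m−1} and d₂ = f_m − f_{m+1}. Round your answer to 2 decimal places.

Modal class: [10, 20) (highest frequency 31).
d₁ = 31 − 19 = 12, d₂ = 31 − 20 = 11
Mode ≈ 10 + (12/(12+11)) × 10 = 10 + 5.2174 = 15.2174

15.22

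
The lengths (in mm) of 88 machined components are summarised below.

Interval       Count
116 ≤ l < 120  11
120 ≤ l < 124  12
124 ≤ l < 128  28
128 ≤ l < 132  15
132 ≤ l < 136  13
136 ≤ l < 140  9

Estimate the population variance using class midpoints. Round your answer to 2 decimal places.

Midpoints: 118, 122, 126, 130, 134, 138
n = 88, Σfm = 11224, mean = 127.5455
Σfm² = 1434624
Σf(m − x̄)² = Σfm² − (Σfm)²/n = 1434624 − 11224²/88 = 3053.8182
Population variance = 3053.8182 / 88 = 34.7025

34.70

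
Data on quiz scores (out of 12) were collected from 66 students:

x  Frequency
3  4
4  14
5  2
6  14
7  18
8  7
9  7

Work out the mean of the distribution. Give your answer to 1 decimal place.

6.2

Values: 3, 4, 5, 6, 7, 8, 9
Σfx = 4×3 + 14×4 + 2×5 + 14×6 + 18×7 + 7×8 + 7×9 = 407
n = Σf = 66
Mean = 407 / 66 = 6.1667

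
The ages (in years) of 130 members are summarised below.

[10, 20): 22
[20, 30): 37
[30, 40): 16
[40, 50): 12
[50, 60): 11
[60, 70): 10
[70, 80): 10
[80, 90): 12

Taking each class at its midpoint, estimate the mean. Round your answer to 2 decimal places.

41.38

Midpoints: 15, 25, 35, 45, 55, 65, 75, 85
Σfm = 22×15 + 37×25 + 16×35 + 12×45 + 11×55 + 10×65 + 10×75 + 12×85 = 5380
n = Σf = 130
Mean = 5380 / 130 = 41.3846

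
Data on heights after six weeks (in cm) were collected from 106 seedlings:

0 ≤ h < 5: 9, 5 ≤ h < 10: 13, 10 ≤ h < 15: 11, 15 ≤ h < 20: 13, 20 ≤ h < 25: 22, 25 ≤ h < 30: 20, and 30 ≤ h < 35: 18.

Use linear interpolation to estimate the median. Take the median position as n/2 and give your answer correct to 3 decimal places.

Cumulative frequencies: 9, 22, 33, 46, 68, 88, 106
n = 106; position = n/2 = 53.
This falls in the class 20 ≤ h < 25: L = 20, F = 46, f = 22, h = 5.
Median ≈ 20 + ((53 − 46) / 22) × 5 = 21.5909

21.591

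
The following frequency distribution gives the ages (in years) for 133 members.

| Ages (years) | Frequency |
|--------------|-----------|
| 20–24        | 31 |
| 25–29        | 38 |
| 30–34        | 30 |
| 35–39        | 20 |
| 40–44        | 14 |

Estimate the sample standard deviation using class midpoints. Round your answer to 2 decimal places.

6.42

Midpoints: 22, 27, 32, 37, 42
n = 133, Σfm = 3996, mean = 30.0451
Σfm² = 125502
Σf(m − x̄)² = Σfm² − (Σfm)²/n = 125502 − 3996²/133 = 5441.7293
Sample variance = 5441.7293 / 132 = 41.2252
Standard deviation = √41.2252 = 6.4207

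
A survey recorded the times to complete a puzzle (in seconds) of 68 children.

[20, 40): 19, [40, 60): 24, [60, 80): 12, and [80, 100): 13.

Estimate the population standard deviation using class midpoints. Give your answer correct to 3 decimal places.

21.378

Midpoints: 30, 50, 70, 90
n = 68, Σfm = 3780, mean = 55.5882
Σfm² = 241200
Σf(m − x̄)² = Σfm² − (Σfm)²/n = 241200 − 3780²/68 = 31076.4706
Population variance = 31076.4706 / 68 = 457.0069
Standard deviation = √457.0069 = 21.3777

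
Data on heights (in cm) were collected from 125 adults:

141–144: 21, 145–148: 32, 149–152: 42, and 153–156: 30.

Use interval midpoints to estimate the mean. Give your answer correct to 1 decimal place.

149.1

Midpoints: 142.5, 146.5, 150.5, 154.5
Σfm = 21×142.5 + 32×146.5 + 42×150.5 + 30×154.5 = 18636.5
n = Σf = 125
Mean = 18636.5 / 125 = 149.0920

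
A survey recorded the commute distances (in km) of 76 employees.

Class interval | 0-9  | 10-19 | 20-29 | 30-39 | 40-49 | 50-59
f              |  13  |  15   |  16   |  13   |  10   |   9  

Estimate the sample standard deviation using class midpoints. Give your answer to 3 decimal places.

Midpoints: 4.5, 14.5, 24.5, 34.5, 44.5, 54.5
n = 76, Σfm = 2052, mean = 27.0000
Σfm² = 75029
Σf(m − x̄)² = Σfm² − (Σfm)²/n = 75029 − 2052²/76 = 19625.0000
Sample variance = 19625.0000 / 75 = 261.6667
Standard deviation = √261.6667 = 16.1761

16.176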